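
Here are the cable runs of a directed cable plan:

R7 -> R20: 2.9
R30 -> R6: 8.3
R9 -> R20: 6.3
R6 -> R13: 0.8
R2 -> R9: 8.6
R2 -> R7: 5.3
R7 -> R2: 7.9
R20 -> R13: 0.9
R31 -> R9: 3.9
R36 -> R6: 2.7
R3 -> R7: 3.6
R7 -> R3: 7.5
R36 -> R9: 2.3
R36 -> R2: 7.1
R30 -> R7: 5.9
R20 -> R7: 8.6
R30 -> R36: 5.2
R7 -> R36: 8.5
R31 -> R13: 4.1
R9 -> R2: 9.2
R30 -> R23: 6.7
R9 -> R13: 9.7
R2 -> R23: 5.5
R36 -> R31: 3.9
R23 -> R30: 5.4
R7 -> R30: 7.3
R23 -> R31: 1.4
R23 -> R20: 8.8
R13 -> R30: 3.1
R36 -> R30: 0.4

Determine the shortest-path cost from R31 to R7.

13.1

Candidate routes:
R31 - R9 - R20 - R7: 3.9+6.3+8.6 = 18.8
R31 - R9 - R2 - R7: 3.9+9.2+5.3 = 18.4
R31 - R13 - R30 - R7: 4.1+3.1+5.9 = 13.1
R31 - R9 - R20 - R13 - R30 - R7: 3.9+6.3+0.9+3.1+5.9 = 20.1
The minimum is 13.1 via R31 - R13 - R30 - R7.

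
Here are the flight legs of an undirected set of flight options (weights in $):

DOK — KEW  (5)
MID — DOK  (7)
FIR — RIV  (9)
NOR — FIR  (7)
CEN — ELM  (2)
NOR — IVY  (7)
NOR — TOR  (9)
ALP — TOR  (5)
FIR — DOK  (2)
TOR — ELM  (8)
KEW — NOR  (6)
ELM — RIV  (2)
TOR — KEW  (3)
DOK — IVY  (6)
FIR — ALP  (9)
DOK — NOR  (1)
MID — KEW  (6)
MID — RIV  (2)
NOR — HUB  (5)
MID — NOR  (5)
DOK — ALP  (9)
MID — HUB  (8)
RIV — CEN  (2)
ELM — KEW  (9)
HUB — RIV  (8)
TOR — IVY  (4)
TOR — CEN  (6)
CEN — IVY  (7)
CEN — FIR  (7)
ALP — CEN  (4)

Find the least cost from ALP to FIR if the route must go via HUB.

$22

Shortest ALP→HUB: ALP → CEN → RIV → HUB = 14
Best HUB to FIR: HUB → NOR → DOK → FIR costing 8
Total via HUB: 14 + 8 = $22.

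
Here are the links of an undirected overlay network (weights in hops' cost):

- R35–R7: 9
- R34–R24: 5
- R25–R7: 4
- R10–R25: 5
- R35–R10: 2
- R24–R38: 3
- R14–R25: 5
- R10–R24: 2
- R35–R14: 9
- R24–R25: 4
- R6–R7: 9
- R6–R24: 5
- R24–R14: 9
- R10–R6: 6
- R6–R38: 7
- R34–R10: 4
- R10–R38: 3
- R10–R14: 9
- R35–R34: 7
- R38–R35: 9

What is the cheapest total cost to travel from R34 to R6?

10 hops' cost

Settle nodes by increasing distance from R34:
R34: 0
R10: 4  (via R34)
R24: 5  (via R34)
R35: 6  (via R10)
R38: 7  (via R10)
R25: 9  (via R10)
R6: 10  (via R10)
Shortest route: R34 → R10 → R6 = 10 hops' cost.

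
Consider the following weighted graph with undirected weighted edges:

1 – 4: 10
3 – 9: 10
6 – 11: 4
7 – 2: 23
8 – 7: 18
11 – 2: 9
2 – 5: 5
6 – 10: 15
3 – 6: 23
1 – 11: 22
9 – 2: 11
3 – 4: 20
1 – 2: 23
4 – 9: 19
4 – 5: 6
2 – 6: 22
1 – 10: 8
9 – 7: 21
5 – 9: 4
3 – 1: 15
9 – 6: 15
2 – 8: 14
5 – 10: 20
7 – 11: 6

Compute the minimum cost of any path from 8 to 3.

33

Shortest distances from 8:
8: 0
2: 14  (via 8)
7: 18  (via 8)
5: 19  (via 2)
9: 23  (via 5)
11: 23  (via 2)
4: 25  (via 5)
6: 27  (via 11)
3: 33  (via 9)
Shortest route: 8–2–5–9–3 = 33.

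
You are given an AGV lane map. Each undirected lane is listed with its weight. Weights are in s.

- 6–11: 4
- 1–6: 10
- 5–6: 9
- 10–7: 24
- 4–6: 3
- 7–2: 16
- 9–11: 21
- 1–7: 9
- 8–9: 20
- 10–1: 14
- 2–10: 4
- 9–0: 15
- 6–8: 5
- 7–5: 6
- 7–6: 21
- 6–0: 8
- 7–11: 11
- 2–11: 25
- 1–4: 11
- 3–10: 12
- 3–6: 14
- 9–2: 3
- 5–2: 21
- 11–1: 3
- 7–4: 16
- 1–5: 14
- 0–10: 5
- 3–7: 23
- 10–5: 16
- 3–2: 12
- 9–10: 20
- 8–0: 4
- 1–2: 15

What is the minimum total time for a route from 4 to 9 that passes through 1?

Best 4 to 1: 4–6–11–1 costing 10
Best 1 to 9: 1–2–9 costing 18
Total via 1: 10 + 18 = 28 s.

28 s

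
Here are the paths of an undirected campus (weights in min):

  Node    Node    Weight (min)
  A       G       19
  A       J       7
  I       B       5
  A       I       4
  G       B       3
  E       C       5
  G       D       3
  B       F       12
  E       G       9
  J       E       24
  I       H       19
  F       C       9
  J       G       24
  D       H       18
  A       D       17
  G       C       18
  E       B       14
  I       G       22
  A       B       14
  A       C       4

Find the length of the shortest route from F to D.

18 min

Settle nodes by increasing distance from F:
F: 0
C: 9  (via F)
B: 12  (via F)
A: 13  (via C)
E: 14  (via C)
G: 15  (via B)
I: 17  (via B)
D: 18  (via G)
Shortest route: F–B–G–D = 18 min.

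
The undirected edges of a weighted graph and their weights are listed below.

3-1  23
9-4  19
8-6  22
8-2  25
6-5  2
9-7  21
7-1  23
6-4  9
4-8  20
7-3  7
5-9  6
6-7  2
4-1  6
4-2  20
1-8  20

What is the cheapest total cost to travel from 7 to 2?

31

Enumerating some paths:
7 → 1 → 4 → 2: 23+6+20 = 49
7 → 6 → 4 → 2: 2+9+20 = 31
Cheapest is 7 → 6 → 4 → 2 at 31.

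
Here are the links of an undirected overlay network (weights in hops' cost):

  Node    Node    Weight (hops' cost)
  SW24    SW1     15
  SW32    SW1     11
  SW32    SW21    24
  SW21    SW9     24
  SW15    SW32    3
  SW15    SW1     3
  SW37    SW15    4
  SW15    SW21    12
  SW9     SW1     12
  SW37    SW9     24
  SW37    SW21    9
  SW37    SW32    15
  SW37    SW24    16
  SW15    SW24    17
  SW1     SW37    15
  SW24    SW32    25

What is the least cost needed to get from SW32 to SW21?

Settle nodes by increasing distance from SW32:
SW32: 0
SW15: 3  (via SW32)
SW1: 6  (via SW15)
SW37: 7  (via SW15)
SW21: 15  (via SW15)
Shortest route: SW32 → SW15 → SW21 = 15 hops' cost.

15 hops' cost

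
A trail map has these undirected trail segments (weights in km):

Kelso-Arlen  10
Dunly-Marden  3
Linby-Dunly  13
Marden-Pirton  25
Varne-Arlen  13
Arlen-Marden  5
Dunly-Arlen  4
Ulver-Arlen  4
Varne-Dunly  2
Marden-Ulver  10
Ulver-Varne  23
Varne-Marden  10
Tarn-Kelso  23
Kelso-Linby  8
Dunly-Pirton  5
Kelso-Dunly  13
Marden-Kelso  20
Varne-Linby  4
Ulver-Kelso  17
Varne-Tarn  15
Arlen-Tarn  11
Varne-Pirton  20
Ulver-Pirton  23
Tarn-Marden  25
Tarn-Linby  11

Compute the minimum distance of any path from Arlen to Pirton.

Shortest distances from Arlen:
Arlen: 0
Dunly: 4  (via Arlen)
Ulver: 4  (via Arlen)
Marden: 5  (via Arlen)
Varne: 6  (via Dunly)
Pirton: 9  (via Dunly)
Shortest route: Arlen → Dunly → Pirton = 9 km.

9 km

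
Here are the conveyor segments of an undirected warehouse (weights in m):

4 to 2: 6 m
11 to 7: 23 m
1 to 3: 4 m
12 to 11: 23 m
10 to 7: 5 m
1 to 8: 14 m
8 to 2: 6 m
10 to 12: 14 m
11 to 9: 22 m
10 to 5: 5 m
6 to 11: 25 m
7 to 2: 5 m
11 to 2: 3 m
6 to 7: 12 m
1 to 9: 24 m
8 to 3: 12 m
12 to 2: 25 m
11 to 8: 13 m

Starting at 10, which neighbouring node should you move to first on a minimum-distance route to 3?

7

Enumerating some paths:
10 → 7 → 2 → 8 → 3: 5+5+6+12 = 28
10 → 7 → 2 → 8 → 1 → 3: 5+5+6+14+4 = 34
10 → 7 → 2 → 11 → 8 → 3: 5+5+3+13+12 = 38
Cheapest is 10 → 7 → 2 → 8 → 3 at 28 m.
So from 10 the first move is to 7.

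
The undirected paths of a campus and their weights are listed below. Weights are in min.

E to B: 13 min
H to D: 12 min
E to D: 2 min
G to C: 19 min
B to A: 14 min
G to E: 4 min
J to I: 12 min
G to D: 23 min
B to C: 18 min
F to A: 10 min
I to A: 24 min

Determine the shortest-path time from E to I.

51 min

Enumerating some paths:
E → B → A → I: 13+14+24 = 51
E → G → C → B → A → I: 4+19+18+14+24 = 79
The minimum is 51 min via E → B → A → I.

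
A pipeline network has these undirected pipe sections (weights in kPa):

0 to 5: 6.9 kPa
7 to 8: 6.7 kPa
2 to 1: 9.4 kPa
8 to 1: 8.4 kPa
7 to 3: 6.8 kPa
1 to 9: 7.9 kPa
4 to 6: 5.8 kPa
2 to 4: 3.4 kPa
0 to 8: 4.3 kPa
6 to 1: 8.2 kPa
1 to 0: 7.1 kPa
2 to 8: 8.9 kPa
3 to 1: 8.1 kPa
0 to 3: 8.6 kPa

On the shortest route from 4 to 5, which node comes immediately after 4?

2

Compare a few routes:
4 → 2 → 8 → 0 → 5: 3.4+8.9+4.3+6.9 = 23.5
4 → 2 → 1 → 0 → 5: 3.4+9.4+7.1+6.9 = 26.8
4 → 6 → 1 → 0 → 5: 5.8+8.2+7.1+6.9 = 28
The minimum is 23.5 kPa via 4 → 2 → 8 → 0 → 5.
So from 4 the first move is to 2.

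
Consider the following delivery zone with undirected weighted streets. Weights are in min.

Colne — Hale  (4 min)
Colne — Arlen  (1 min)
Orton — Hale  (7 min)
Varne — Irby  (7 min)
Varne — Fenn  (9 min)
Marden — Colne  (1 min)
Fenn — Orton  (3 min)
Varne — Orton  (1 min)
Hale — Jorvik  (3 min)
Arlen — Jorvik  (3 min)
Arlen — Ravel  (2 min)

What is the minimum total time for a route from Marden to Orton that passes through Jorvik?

Best Marden to Jorvik: Marden–Colne–Arlen–Jorvik costing 5
Best Jorvik to Orton: Jorvik–Hale–Orton costing 10
Total via Jorvik: 5 + 10 = 15 min.

15 min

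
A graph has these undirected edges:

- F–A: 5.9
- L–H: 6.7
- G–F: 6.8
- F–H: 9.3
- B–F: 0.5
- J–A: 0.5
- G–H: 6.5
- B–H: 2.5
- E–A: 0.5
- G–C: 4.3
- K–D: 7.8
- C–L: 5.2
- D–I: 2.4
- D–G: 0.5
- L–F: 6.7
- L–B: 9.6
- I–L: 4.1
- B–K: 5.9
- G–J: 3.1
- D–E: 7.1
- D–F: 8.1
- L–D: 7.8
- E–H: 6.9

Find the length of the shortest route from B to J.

6.9

Enumerating some paths:
B - F - A - J: 0.5+5.9+0.5 = 6.9
B - F - G - J: 0.5+6.8+3.1 = 10.4
Cheapest is B - F - A - J at 6.9.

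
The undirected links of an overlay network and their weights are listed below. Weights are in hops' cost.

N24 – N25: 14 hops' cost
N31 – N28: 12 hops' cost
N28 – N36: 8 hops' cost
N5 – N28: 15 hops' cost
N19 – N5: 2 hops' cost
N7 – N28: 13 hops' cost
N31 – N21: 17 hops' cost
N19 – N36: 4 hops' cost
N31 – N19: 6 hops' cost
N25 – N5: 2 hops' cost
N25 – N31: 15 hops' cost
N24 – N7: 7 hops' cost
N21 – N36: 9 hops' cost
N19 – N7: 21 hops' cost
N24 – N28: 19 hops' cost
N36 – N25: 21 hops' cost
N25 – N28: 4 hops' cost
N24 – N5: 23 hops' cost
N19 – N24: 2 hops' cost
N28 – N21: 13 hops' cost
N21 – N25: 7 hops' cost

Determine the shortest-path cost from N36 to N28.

8 hops' cost

Compare a few routes:
N36 → N19 → N5 → N25 → N28: 4+2+2+4 = 12
N36 → N28: 8 = 8
The minimum is 8 hops' cost via N36 → N28.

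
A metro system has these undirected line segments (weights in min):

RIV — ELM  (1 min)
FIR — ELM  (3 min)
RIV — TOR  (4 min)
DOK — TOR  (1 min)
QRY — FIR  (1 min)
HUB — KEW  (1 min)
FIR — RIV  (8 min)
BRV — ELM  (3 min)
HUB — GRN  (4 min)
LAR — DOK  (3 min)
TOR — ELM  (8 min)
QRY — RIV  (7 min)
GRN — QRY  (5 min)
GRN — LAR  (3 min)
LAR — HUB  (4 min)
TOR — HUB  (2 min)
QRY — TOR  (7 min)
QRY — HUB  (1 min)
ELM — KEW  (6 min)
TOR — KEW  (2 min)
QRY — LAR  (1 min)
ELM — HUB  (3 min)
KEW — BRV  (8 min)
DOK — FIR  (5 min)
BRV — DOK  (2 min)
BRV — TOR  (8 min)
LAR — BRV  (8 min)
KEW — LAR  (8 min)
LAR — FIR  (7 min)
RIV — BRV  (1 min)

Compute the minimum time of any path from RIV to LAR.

Enumerating some paths:
RIV–BRV–DOK–LAR: 1+2+3 = 6
RIV–ELM–HUB–LAR: 1+3+4 = 8
RIV–QRY–LAR: 7+1 = 8
Cheapest is RIV–BRV–DOK–LAR at 6 min.

6 min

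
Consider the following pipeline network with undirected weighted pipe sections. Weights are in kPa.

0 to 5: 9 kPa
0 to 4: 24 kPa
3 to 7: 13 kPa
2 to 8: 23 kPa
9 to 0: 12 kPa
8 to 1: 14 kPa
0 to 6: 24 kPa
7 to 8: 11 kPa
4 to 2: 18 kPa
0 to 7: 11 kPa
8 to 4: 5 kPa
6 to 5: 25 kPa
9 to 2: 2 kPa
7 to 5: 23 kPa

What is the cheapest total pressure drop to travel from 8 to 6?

Enumerating some paths:
8 - 4 - 0 - 6: 5+24+24 = 53
8 - 7 - 0 - 5 - 6: 11+11+9+25 = 56
8 - 7 - 5 - 6: 11+23+25 = 59
8 - 7 - 0 - 6: 11+11+24 = 46
Cheapest is 8 - 7 - 0 - 6 at 46 kPa.

46 kPa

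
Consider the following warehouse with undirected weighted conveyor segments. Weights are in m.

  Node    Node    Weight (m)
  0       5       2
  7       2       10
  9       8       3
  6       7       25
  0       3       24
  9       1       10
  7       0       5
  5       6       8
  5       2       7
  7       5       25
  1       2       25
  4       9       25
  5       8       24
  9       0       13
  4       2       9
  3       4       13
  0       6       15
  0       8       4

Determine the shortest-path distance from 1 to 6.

Running Dijkstra from 1:
1: 0
9: 10  (via 1)
8: 13  (via 9)
0: 17  (via 8)
5: 19  (via 0)
7: 22  (via 0)
2: 25  (via 1)
6: 27  (via 5)
Shortest route: 1–9–8–0–5–6 = 27 m.

27 m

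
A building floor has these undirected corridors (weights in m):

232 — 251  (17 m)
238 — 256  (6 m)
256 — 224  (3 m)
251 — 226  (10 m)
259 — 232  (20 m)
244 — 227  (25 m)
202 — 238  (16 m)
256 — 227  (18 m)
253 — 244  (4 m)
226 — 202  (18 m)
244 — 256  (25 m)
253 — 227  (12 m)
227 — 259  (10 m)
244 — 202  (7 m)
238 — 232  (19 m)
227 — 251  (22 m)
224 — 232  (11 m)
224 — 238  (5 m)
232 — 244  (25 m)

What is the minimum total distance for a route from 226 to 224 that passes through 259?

73 m

Shortest 226→259: 226–251–227–259 = 42
Best 259 to 224: 259–232–224 costing 31
Total via 259: 42 + 31 = 73 m.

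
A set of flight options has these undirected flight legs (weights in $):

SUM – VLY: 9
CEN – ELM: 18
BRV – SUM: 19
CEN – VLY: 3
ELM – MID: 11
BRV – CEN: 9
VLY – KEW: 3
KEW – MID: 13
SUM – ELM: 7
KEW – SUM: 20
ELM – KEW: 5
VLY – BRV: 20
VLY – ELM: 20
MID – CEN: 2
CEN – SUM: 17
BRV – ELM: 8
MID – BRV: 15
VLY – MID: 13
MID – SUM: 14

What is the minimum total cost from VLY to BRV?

Shortest distances from VLY:
VLY: 0
CEN: 3  (via VLY)
KEW: 3  (via VLY)
MID: 5  (via CEN)
ELM: 8  (via KEW)
SUM: 9  (via VLY)
BRV: 12  (via CEN)
Shortest route: VLY → CEN → BRV = $12.

$12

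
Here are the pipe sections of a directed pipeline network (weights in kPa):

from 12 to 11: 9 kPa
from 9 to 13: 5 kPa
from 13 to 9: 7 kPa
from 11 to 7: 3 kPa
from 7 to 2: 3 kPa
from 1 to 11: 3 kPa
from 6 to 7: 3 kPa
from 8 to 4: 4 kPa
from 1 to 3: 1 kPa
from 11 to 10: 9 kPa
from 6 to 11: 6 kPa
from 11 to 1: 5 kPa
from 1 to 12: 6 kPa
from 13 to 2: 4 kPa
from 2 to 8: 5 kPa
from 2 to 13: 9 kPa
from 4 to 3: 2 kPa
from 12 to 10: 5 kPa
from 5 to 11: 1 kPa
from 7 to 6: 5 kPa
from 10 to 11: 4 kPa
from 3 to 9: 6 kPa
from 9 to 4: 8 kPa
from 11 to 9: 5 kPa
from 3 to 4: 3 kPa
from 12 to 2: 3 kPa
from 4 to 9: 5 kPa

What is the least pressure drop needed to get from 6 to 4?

15 kPa

Running Dijkstra from 6:
6: 0
7: 3  (via 6)
2: 6  (via 7)
11: 6  (via 6)
1: 11  (via 11)
8: 11  (via 2)
9: 11  (via 11)
3: 12  (via 1)
4: 15  (via 8)
Shortest route: 6 → 7 → 2 → 8 → 4 = 15 kPa.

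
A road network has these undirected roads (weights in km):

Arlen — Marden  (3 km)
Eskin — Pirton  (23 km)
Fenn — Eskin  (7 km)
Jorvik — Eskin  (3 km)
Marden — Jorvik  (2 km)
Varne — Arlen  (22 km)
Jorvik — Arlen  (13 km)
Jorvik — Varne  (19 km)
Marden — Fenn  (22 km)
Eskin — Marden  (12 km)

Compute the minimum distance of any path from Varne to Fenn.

Enumerating some paths:
Varne - Jorvik - Marden - Eskin - Fenn: 19+2+12+7 = 40
Varne - Jorvik - Marden - Fenn: 19+2+22 = 43
Varne - Jorvik - Eskin - Fenn: 19+3+7 = 29
Varne - Arlen - Marden - Jorvik - Eskin - Fenn: 22+3+2+3+7 = 37
Cheapest is Varne - Jorvik - Eskin - Fenn at 29 km.

29 km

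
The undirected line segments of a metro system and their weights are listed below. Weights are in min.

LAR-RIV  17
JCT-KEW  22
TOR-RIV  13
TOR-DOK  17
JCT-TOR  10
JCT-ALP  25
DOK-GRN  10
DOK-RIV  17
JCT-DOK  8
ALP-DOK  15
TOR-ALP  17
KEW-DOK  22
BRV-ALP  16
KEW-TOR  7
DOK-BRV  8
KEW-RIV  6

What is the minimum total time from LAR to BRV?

42 min

Enumerating some paths:
LAR–RIV–DOK–BRV: 17+17+8 = 42
LAR–RIV–KEW–TOR–DOK–BRV: 17+6+7+17+8 = 55
LAR–RIV–KEW–DOK–BRV: 17+6+22+8 = 53
LAR–RIV–TOR–DOK–BRV: 17+13+17+8 = 55
The minimum is 42 min via LAR–RIV–DOK–BRV.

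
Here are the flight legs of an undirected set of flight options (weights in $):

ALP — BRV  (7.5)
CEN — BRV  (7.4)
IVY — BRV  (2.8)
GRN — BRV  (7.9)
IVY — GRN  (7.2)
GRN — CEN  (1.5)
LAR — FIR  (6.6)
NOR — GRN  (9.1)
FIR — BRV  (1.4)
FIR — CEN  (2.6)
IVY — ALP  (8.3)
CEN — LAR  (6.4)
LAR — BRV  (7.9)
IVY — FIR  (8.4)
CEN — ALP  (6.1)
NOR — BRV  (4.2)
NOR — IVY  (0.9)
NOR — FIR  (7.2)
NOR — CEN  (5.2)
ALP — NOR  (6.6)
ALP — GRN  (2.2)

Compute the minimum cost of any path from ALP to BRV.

Candidate routes:
ALP - BRV: 7.5 = 7.5
ALP - GRN - CEN - FIR - BRV: 2.2+1.5+2.6+1.4 = 7.7
ALP - CEN - FIR - BRV: 6.1+2.6+1.4 = 10.1
ALP - GRN - BRV: 2.2+7.9 = 10.1
The minimum is $7.5 via ALP - BRV.

$7.5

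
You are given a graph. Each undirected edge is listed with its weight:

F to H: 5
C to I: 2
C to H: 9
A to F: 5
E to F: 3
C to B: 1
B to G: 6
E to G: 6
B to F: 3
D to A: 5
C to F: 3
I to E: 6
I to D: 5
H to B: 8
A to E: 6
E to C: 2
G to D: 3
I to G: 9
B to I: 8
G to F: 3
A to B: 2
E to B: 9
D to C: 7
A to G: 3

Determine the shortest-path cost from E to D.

9

Enumerating some paths:
E → A → D: 6+5 = 11
E → C → B → A → D: 2+1+2+5 = 10
E → I → D: 6+5 = 11
E → C → D: 2+7 = 9
Cheapest is E → C → D at 9.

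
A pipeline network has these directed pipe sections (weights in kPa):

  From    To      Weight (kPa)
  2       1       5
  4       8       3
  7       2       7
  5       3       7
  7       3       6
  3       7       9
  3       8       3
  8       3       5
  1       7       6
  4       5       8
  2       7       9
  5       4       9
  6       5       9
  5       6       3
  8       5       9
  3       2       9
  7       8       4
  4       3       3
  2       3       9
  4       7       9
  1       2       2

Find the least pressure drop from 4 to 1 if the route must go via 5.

Best 4 to 5: 4 → 5 costing 8
Shortest 5→1: 5 → 3 → 2 → 1 = 21
Total via 5: 8 + 21 = 29 kPa.

29 kPa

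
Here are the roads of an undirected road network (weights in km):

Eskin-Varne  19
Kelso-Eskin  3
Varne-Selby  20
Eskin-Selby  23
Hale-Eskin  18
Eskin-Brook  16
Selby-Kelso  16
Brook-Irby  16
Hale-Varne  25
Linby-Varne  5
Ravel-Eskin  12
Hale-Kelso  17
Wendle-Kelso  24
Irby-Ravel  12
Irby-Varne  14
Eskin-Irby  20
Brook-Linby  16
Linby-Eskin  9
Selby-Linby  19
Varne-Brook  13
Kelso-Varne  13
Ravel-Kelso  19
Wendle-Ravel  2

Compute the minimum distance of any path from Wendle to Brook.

Enumerating some paths:
Wendle - Ravel - Eskin - Brook: 2+12+16 = 30
Wendle - Ravel - Kelso - Eskin - Brook: 2+19+3+16 = 40
Wendle - Ravel - Eskin - Linby - Brook: 2+12+9+16 = 39
The minimum is 30 km via Wendle - Ravel - Eskin - Brook.

30 km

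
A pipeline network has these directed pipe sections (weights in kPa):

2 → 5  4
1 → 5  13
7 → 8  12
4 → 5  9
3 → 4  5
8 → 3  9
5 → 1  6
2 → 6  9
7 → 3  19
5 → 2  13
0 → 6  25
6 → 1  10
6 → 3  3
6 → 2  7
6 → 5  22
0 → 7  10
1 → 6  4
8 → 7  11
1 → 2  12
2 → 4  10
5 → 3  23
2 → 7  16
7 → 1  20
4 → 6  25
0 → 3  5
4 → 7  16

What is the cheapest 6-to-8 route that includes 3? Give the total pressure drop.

Shortest 6→3: 6–3 = 3
Shortest 3→8: 3–4–7–8 = 33
Total via 3: 3 + 33 = 36 kPa.

36 kPa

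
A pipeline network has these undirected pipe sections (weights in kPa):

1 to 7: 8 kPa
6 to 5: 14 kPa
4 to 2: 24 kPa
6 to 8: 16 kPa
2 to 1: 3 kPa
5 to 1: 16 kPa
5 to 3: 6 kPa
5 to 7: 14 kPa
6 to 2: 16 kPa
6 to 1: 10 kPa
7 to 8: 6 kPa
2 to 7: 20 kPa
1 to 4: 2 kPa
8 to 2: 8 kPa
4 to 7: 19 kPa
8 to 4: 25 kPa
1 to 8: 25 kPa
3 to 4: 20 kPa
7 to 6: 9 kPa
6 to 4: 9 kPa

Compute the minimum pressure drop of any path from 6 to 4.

9 kPa

Compare a few routes:
6 → 7 → 1 → 4: 9+8+2 = 19
6 → 2 → 1 → 4: 16+3+2 = 21
6 → 4: 9 = 9
6 → 1 → 4: 10+2 = 12
The minimum is 9 kPa via 6 → 4.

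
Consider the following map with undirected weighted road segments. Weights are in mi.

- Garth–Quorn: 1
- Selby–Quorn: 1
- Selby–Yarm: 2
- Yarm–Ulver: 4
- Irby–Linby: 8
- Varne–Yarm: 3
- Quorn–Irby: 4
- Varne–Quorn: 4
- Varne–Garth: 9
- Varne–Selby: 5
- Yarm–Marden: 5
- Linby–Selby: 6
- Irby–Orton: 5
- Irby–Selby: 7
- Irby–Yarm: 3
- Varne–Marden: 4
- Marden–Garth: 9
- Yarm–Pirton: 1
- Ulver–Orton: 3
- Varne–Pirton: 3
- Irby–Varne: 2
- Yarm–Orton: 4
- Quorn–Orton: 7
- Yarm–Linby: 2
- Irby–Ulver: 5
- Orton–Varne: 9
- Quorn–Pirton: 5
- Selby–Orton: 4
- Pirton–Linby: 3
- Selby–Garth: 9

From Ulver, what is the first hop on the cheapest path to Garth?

Enumerating some paths:
Ulver–Orton–Selby–Quorn–Garth: 3+4+1+1 = 9
Ulver–Yarm–Selby–Quorn–Garth: 4+2+1+1 = 8
The minimum is 8 mi via Ulver–Yarm–Selby–Quorn–Garth.
So from Ulver the first move is to Yarm.

Yarm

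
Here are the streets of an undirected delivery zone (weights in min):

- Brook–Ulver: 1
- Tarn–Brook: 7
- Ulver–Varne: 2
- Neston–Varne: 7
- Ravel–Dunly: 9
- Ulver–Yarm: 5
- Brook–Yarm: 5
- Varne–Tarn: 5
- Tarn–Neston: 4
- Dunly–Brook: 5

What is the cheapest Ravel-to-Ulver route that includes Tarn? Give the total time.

Shortest Ravel→Tarn: Ravel–Dunly–Brook–Tarn = 21
Shortest Tarn→Ulver: Tarn–Varne–Ulver = 7
Total via Tarn: 21 + 7 = 28 min.

28 min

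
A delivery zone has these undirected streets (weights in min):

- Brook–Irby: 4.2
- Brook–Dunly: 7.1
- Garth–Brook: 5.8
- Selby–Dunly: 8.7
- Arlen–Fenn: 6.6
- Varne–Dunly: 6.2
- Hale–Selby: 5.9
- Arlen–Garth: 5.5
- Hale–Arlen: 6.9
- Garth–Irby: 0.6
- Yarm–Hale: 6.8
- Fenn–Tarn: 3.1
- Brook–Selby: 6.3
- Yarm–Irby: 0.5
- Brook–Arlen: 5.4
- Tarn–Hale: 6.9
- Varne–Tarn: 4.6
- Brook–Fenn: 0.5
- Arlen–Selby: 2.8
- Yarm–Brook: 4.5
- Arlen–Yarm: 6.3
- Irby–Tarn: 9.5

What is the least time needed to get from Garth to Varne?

Running Dijkstra from Garth:
Garth: 0
Irby: 0.6  (via Garth)
Yarm: 1.1  (via Irby)
Brook: 4.8  (via Irby)
Fenn: 5.3  (via Brook)
Arlen: 5.5  (via Garth)
Hale: 7.9  (via Yarm)
Selby: 8.3  (via Arlen)
Tarn: 8.4  (via Fenn)
Dunly: 11.9  (via Brook)
Varne: 13  (via Tarn)
Shortest route: Garth → Irby → Brook → Fenn → Tarn → Varne = 13 min.

13 min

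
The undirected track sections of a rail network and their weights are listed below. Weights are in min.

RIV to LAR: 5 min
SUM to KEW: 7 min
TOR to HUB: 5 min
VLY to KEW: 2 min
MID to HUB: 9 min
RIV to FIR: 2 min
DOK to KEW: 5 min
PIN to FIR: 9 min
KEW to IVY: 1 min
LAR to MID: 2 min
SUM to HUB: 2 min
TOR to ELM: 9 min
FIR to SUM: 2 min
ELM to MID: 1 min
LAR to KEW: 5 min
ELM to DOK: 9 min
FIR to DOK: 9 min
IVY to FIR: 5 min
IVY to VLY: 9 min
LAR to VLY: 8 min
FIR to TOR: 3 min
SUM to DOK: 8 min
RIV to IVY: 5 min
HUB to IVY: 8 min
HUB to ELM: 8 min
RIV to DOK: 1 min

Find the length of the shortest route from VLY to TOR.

11 min

Compare a few routes:
VLY → KEW → IVY → RIV → FIR → TOR: 2+1+5+2+3 = 13
VLY → KEW → IVY → FIR → TOR: 2+1+5+3 = 11
VLY → KEW → DOK → RIV → FIR → TOR: 2+5+1+2+3 = 13
VLY → KEW → SUM → FIR → TOR: 2+7+2+3 = 14
Cheapest is VLY → KEW → IVY → FIR → TOR at 11 min.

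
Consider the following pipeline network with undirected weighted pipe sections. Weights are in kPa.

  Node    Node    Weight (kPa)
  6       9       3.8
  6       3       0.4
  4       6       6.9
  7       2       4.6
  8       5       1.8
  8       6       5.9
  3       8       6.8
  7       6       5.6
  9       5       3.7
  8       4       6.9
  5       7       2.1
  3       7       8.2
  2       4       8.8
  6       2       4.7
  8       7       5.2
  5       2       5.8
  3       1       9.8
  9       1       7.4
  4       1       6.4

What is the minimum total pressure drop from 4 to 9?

10.7 kPa

Enumerating some paths:
4 → 8 → 5 → 9: 6.9+1.8+3.7 = 12.4
4 → 6 → 9: 6.9+3.8 = 10.7
Cheapest is 4 → 6 → 9 at 10.7 kPa.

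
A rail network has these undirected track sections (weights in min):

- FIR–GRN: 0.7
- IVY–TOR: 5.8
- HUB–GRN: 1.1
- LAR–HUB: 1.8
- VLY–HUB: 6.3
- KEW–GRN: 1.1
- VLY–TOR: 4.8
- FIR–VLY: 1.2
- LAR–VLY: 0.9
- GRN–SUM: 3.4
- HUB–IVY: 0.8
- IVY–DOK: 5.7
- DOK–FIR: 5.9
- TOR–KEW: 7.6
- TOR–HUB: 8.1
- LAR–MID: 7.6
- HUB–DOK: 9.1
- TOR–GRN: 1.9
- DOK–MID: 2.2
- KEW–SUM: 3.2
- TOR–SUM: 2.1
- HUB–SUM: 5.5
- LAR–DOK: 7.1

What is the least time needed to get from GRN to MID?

Enumerating some paths:
GRN → FIR → DOK → MID: 0.7+5.9+2.2 = 8.8
GRN → HUB → IVY → DOK → MID: 1.1+0.8+5.7+2.2 = 9.8
The minimum is 8.8 min via GRN → FIR → DOK → MID.

8.8 min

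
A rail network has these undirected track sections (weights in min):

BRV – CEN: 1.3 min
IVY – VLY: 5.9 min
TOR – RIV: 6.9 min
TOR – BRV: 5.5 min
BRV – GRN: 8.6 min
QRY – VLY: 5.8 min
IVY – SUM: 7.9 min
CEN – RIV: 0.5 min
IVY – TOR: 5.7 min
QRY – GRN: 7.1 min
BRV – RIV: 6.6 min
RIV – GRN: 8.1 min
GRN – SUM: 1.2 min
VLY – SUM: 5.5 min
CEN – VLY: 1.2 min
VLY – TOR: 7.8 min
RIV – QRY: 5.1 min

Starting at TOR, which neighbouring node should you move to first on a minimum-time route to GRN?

BRV

Compare a few routes:
TOR - BRV - GRN: 5.5+8.6 = 14.1
TOR - VLY - SUM - GRN: 7.8+5.5+1.2 = 14.5
TOR - BRV - CEN - VLY - SUM - GRN: 5.5+1.3+1.2+5.5+1.2 = 14.7
The minimum is 14.1 min via TOR - BRV - GRN.
So from TOR the first move is to BRV.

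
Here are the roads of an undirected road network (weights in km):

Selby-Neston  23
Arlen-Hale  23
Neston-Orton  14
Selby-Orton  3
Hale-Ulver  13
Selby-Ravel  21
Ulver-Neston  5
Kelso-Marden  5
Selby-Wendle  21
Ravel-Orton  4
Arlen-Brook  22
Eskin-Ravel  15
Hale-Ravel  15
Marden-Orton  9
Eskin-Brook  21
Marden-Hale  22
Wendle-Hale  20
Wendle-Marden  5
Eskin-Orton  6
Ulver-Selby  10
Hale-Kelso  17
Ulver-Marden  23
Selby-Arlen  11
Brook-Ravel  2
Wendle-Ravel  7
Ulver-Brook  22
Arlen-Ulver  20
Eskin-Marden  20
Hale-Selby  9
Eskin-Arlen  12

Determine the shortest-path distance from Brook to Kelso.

Running Dijkstra from Brook:
Brook: 0
Ravel: 2  (via Brook)
Orton: 6  (via Ravel)
Selby: 9  (via Orton)
Wendle: 9  (via Ravel)
Eskin: 12  (via Orton)
Marden: 14  (via Wendle)
Hale: 17  (via Ravel)
Ulver: 19  (via Selby)
Kelso: 19  (via Marden)
Shortest route: Brook–Ravel–Wendle–Marden–Kelso = 19 km.

19 km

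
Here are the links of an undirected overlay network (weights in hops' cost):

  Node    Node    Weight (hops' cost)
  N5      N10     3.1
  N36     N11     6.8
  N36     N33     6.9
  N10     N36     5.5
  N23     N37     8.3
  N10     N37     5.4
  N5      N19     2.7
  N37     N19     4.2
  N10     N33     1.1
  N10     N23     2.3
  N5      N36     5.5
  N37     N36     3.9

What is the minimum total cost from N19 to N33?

Enumerating some paths:
N19 - N5 - N10 - N33: 2.7+3.1+1.1 = 6.9
N19 - N37 - N10 - N33: 4.2+5.4+1.1 = 10.7
N19 - N37 - N36 - N10 - N33: 4.2+3.9+5.5+1.1 = 14.7
The minimum is 6.9 hops' cost via N19 - N5 - N10 - N33.

6.9 hops' cost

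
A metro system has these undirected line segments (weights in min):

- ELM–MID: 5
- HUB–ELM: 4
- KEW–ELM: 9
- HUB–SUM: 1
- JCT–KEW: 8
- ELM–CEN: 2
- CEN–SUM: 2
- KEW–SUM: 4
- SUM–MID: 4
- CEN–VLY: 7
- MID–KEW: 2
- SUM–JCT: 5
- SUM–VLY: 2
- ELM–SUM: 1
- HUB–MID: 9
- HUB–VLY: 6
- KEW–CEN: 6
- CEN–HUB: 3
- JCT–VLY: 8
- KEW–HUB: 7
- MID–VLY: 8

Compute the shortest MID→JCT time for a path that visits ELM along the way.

Best MID to ELM: MID–ELM costing 5
Best ELM to JCT: ELM–SUM–JCT costing 6
Total via ELM: 5 + 6 = 11 min.

11 min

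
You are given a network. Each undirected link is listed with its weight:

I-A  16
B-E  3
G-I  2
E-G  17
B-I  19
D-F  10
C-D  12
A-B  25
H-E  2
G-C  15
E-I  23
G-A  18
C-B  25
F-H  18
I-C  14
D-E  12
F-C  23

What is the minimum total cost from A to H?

Enumerating some paths:
A - I - G - E - H: 16+2+17+2 = 37
A - B - E - H: 25+3+2 = 30
Cheapest is A - B - E - H at 30.

30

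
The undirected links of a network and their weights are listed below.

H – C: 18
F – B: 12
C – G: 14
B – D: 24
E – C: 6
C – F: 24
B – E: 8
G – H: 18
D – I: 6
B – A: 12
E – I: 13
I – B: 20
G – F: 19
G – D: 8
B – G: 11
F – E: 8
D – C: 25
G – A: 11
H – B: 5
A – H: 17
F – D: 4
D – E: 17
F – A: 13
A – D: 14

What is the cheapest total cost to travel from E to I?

Compare a few routes:
E → D → I: 17+6 = 23
E → I: 13 = 13
E → F → D → I: 8+4+6 = 18
Cheapest is E → I at 13.

13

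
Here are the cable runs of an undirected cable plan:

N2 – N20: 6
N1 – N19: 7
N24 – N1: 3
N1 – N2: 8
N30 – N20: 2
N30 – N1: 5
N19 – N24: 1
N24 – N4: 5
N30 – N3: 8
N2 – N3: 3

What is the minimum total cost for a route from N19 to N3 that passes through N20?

Shortest N19→N20: N19 → N24 → N1 → N30 → N20 = 11
Best N20 to N3: N20 → N2 → N3 costing 9
Total via N20: 11 + 9 = 20.

20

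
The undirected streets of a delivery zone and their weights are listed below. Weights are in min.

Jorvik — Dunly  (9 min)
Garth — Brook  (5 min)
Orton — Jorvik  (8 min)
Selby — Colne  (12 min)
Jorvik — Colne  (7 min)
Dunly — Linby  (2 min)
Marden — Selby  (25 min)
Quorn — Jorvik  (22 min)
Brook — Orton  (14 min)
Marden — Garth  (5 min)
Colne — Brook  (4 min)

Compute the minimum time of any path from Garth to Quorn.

Candidate routes:
Garth - Brook - Colne - Jorvik - Quorn: 5+4+7+22 = 38
Garth - Brook - Orton - Jorvik - Quorn: 5+14+8+22 = 49
Cheapest is Garth - Brook - Colne - Jorvik - Quorn at 38 min.

38 min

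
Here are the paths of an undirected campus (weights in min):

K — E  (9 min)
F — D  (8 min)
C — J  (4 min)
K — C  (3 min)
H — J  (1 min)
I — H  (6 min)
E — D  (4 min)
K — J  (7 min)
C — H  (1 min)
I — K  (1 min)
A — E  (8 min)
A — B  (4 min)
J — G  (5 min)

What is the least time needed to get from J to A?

Candidate routes:
J - H - C - K - E - A: 1+1+3+9+8 = 22
J - C - K - E - A: 4+3+9+8 = 24
The minimum is 22 min via J - H - C - K - E - A.

22 min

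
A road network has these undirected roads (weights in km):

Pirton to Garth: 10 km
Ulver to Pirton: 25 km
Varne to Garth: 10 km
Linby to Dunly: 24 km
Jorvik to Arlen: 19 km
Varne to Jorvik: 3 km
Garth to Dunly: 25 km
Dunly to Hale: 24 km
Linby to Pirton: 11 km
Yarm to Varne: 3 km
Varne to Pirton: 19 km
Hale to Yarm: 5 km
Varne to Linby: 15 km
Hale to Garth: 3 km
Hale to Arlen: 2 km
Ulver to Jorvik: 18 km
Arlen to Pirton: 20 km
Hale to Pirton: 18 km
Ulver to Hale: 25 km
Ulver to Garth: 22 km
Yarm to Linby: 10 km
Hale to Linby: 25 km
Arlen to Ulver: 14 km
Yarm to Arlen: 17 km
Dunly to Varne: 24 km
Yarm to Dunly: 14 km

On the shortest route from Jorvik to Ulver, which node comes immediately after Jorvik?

Enumerating some paths:
Jorvik - Ulver: 18 = 18
Jorvik - Varne - Yarm - Hale - Arlen - Ulver: 3+3+5+2+14 = 27
The minimum is 18 km via Jorvik - Ulver.
So from Jorvik the first move is to Ulver.

Ulver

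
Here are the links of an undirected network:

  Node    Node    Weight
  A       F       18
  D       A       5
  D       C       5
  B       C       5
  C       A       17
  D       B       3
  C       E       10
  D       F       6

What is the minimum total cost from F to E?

Compare a few routes:
F → D → B → C → E: 6+3+5+10 = 24
F → D → A → C → E: 6+5+17+10 = 38
F → D → C → E: 6+5+10 = 21
The minimum is 21 via F → D → C → E.

21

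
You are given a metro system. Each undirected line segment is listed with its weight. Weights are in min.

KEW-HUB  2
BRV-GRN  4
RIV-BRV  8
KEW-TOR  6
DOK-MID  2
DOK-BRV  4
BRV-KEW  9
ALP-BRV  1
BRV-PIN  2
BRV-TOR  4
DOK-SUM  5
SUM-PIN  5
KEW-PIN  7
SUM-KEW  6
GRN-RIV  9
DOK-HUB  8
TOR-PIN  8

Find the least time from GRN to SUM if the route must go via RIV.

24 min

Best GRN to RIV: GRN → RIV costing 9
Shortest RIV→SUM: RIV → BRV → PIN → SUM = 15
Total via RIV: 9 + 15 = 24 min.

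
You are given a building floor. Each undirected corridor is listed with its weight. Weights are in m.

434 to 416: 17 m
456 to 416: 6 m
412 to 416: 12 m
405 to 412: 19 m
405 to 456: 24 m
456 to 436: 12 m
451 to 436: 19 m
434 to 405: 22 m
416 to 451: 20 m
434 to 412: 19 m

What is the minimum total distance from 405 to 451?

Running Dijkstra from 405:
405: 0
412: 19  (via 405)
434: 22  (via 405)
456: 24  (via 405)
416: 30  (via 456)
436: 36  (via 456)
451: 50  (via 416)
Shortest route: 405–456–416–451 = 50 m.

50 m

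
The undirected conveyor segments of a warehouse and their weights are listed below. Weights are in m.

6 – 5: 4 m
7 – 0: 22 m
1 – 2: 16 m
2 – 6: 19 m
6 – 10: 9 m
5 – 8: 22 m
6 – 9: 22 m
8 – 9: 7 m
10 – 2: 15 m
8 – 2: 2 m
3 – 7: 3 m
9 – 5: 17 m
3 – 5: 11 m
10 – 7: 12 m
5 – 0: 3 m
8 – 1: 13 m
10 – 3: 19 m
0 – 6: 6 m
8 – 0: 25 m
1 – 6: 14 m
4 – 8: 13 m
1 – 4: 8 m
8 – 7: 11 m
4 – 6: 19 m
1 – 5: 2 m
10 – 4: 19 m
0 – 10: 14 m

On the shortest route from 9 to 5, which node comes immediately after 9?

Enumerating some paths:
9 - 8 - 2 - 1 - 5: 7+2+16+2 = 27
9 - 8 - 1 - 5: 7+13+2 = 22
9 - 5: 17 = 17
9 - 6 - 5: 22+4 = 26
Cheapest is 9 - 5 at 17 m.
So from 9 the first move is to 5.

5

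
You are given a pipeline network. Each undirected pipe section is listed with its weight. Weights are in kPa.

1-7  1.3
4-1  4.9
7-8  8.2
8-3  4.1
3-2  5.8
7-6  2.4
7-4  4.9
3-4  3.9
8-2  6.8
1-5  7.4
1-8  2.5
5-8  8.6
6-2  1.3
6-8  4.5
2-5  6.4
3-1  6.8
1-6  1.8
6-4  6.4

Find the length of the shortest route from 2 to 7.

3.7 kPa

Enumerating some paths:
2 → 6 → 1 → 7: 1.3+1.8+1.3 = 4.4
2 → 6 → 7: 1.3+2.4 = 3.7
Cheapest is 2 → 6 → 7 at 3.7 kPa.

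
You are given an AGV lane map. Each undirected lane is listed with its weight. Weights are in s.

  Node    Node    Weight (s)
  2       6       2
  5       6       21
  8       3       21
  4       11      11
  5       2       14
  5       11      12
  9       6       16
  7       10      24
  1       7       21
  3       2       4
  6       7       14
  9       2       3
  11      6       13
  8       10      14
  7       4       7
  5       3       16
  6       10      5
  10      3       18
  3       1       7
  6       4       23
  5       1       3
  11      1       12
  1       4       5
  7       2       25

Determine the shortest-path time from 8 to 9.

Compare a few routes:
8–10–6–2–9: 14+5+2+3 = 24
8–3–2–9: 21+4+3 = 28
8–10–6–9: 14+5+16 = 35
The minimum is 24 s via 8–10–6–2–9.

24 s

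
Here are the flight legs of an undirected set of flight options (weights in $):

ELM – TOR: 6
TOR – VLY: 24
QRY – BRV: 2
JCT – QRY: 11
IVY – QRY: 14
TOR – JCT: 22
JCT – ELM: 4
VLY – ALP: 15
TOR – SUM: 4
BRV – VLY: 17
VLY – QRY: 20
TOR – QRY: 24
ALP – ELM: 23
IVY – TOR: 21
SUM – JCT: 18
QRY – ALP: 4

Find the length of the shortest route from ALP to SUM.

$29

Candidate routes:
ALP–QRY–TOR–SUM: 4+24+4 = 32
ALP–ELM–TOR–SUM: 23+6+4 = 33
ALP–QRY–JCT–SUM: 4+11+18 = 33
ALP–QRY–JCT–ELM–TOR–SUM: 4+11+4+6+4 = 29
The minimum is $29 via ALP–QRY–JCT–ELM–TOR–SUM.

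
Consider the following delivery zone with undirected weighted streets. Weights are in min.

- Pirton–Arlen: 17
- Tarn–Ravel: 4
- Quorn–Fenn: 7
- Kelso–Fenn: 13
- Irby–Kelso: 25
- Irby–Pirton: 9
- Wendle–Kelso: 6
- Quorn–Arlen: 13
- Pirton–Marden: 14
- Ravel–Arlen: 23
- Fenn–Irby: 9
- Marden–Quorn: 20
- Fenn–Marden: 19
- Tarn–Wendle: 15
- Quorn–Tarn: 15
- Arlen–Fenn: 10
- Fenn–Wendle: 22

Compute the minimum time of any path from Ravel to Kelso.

Enumerating some paths:
Ravel–Tarn–Wendle–Kelso: 4+15+6 = 25
Ravel–Tarn–Quorn–Fenn–Kelso: 4+15+7+13 = 39
Cheapest is Ravel–Tarn–Wendle–Kelso at 25 min.

25 min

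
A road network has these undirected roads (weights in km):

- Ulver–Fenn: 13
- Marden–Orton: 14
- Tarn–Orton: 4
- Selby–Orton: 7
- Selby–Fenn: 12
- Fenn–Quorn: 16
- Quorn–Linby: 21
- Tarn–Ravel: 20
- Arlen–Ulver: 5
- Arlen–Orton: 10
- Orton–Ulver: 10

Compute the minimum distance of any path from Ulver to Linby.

Settle nodes by increasing distance from Ulver:
Ulver: 0
Arlen: 5  (via Ulver)
Orton: 10  (via Ulver)
Fenn: 13  (via Ulver)
Tarn: 14  (via Orton)
Selby: 17  (via Orton)
Marden: 24  (via Orton)
Quorn: 29  (via Fenn)
Ravel: 34  (via Tarn)
Linby: 50  (via Quorn)
Shortest route: Ulver–Fenn–Quorn–Linby = 50 km.

50 km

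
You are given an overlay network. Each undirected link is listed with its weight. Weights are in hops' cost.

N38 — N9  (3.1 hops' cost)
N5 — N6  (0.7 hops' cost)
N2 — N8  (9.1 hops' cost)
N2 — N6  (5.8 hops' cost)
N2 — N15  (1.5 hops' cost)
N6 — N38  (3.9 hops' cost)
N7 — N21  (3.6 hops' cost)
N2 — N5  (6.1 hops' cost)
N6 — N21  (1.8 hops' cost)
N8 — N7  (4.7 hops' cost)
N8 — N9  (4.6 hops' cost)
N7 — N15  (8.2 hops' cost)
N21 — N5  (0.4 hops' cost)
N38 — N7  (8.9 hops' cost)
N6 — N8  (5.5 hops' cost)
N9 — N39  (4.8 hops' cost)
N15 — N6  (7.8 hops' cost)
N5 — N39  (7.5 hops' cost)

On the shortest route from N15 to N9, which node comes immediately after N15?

Enumerating some paths:
N15–N6–N38–N9: 7.8+3.9+3.1 = 14.8
N15–N2–N6–N38–N9: 1.5+5.8+3.9+3.1 = 14.3
Cheapest is N15–N2–N6–N38–N9 at 14.3 hops' cost.
So from N15 the first move is to N2.

N2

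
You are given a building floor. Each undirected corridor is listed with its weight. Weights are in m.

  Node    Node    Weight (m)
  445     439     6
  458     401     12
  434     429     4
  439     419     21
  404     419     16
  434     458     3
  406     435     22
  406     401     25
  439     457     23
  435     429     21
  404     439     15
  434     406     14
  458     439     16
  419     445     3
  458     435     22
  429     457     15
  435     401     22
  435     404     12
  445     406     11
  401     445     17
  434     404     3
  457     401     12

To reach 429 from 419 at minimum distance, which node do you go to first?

404

Candidate routes:
419–445–439–404–434–429: 3+6+15+3+4 = 31
419–404–434–429: 16+3+4 = 23
The minimum is 23 m via 419–404–434–429.
So from 419 the first move is to 404.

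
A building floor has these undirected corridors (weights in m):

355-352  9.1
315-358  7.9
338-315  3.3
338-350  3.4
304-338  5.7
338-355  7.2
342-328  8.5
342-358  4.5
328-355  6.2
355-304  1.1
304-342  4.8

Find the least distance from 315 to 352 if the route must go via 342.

Best 315 to 342: 315–358–342 costing 12.4
Shortest 342→352: 342–304–355–352 = 15
Total via 342: 12.4 + 15 = 27.4 m.

27.4 m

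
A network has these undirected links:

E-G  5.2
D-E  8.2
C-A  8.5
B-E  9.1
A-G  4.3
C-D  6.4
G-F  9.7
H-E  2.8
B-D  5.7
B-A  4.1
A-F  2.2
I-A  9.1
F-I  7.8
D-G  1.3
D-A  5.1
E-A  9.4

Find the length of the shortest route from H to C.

15.7

Running Dijkstra from H:
H: 0
E: 2.8  (via H)
G: 8  (via E)
D: 9.3  (via G)
B: 11.9  (via E)
A: 12.2  (via E)
F: 14.4  (via A)
C: 15.7  (via D)
Shortest route: H → E → G → D → C = 15.7.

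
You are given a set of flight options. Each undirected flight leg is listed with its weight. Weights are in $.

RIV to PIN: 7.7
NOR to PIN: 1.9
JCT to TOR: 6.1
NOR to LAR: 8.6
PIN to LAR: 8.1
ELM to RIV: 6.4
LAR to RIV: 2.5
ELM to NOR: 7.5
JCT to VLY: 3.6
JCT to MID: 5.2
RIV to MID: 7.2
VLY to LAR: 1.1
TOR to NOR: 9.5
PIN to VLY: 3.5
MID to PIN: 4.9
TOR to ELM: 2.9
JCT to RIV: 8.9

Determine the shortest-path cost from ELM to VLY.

$10

Shortest distances from ELM:
ELM: 0
TOR: 2.9  (via ELM)
RIV: 6.4  (via ELM)
NOR: 7.5  (via ELM)
LAR: 8.9  (via RIV)
JCT: 9  (via TOR)
PIN: 9.4  (via NOR)
VLY: 10  (via LAR)
Shortest route: ELM–RIV–LAR–VLY = $10.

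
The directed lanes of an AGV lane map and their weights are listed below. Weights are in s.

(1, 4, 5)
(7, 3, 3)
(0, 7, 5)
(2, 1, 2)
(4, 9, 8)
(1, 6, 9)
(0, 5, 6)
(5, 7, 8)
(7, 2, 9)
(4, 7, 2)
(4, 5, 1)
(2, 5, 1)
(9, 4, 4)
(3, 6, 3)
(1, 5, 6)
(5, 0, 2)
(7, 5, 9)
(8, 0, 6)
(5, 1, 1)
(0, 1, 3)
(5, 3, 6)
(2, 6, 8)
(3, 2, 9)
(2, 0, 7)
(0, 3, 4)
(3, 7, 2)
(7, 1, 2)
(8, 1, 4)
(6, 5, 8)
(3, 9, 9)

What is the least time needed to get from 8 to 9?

Compare a few routes:
8–0–3–9: 6+4+9 = 19
8–0–1–4–9: 6+3+5+8 = 22
8–1–4–9: 4+5+8 = 17
The minimum is 17 s via 8–1–4–9.

17 s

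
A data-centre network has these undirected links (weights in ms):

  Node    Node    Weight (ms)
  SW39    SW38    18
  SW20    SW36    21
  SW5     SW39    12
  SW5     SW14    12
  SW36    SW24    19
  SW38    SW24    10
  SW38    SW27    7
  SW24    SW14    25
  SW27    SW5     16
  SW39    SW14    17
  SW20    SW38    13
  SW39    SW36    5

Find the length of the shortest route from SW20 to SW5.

36 ms

Settle nodes by increasing distance from SW20:
SW20: 0
SW38: 13  (via SW20)
SW27: 20  (via SW38)
SW36: 21  (via SW20)
SW24: 23  (via SW38)
SW39: 26  (via SW36)
SW5: 36  (via SW27)
Shortest route: SW20–SW38–SW27–SW5 = 36 ms.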